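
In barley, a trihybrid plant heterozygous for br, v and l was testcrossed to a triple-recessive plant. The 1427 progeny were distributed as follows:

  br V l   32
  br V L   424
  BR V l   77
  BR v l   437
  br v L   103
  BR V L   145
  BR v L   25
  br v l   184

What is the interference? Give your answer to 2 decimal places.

0.11

The two most frequent reciprocal classes, BR v l and br V L, are the parental types, so the F1 was BR v l / br V L.
The two rarest classes, BR v L and br V l, are the double crossovers. Comparing them with the parentals, only the l allele has switched, so l is the middle locus and the order is br – l – v.
br–l: (329 + 57)/1427 = 0.2705; l–v: (180 + 57)/1427 = 0.1661.
Expected DCO frequency = 0.2705 × 0.1661 ≈ 0.04493; observed = 57/1427 ≈ 0.03994.
Coefficient of coincidence = 0.03994/0.04493 ≈ 0.89; interference = 1 − 0.89 = 0.11.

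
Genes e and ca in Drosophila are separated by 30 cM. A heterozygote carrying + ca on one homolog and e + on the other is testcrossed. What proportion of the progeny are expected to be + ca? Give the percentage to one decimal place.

A map distance of 30 cM corresponds to a recombination frequency of 0.300.
The F1 is + ca / e +, so + ca is a parental gamete class with expected frequency (1 − r)/2 = 0.700/2 = 0.3500.
That is 0.3500 = 35.0% of the progeny.

35.0%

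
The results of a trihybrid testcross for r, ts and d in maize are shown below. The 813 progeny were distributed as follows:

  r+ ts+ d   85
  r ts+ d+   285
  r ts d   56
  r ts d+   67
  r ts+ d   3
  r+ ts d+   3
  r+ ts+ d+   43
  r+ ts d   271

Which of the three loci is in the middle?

The two most frequent reciprocal classes, r ts+ d+ and r+ ts d, are the parental types, so the F1 was r ts+ d+ / r+ ts d.
The two rarest classes, r ts+ d and r+ ts d+, are the double crossovers. Comparing them with the parentals, only the d allele has switched, so d is the middle locus and the order is r – d – ts.

d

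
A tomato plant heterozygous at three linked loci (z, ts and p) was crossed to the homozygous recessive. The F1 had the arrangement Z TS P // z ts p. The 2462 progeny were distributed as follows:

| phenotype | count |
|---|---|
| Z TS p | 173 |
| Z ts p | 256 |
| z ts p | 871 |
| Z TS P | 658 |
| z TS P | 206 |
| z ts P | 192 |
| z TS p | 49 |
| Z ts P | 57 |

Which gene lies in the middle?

ts

The two rarest classes, Z ts P and z TS p, are the double crossovers. Comparing them with the parentals, only the ts allele has switched, so ts is the middle locus and the order is z – ts – p.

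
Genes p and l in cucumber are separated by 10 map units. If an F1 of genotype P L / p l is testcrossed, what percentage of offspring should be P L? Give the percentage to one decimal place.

45.0%

A map distance of 10 map units corresponds to a recombination frequency of 0.100.
The F1 is P L / p l, so P L is a parental gamete class with expected frequency (1 − r)/2 = 0.900/2 = 0.4500.
That is 0.4500 = 45.0% of the progeny.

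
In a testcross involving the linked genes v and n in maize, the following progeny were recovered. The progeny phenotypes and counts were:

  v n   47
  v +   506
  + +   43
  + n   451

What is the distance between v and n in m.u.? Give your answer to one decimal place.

8.6 m.u.

The two most frequent classes, + n (451) and v + (506), are the parental types, so the F1 was + n / v +.
The recombinant classes are + + and v n: 43 + 47 = 90.
Recombination frequency = 90/1047 = 0.0860 ≈ 8.6%, i.e. 8.6 m.u.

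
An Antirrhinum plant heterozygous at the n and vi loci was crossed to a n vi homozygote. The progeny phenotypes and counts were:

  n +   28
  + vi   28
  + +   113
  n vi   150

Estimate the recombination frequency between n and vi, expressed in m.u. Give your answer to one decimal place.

The two most frequent classes, + + (113) and n vi (150), are the parental types, so the F1 was + + / n vi.
The recombinant classes are + vi and n +: 28 + 28 = 56.
Recombination frequency = 56/319 = 0.1755 ≈ 17.6%, i.e. 17.6 m.u.

17.6 m.u.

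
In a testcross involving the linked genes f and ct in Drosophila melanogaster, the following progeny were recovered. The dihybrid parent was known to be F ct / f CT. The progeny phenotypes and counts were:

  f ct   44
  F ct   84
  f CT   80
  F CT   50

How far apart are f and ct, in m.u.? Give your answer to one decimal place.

36.4 m.u.

The recombinant classes are F CT and f ct: 50 + 44 = 94.
Recombination frequency = 94/258 = 0.3643 ≈ 36.4%, i.e. 36.4 m.u.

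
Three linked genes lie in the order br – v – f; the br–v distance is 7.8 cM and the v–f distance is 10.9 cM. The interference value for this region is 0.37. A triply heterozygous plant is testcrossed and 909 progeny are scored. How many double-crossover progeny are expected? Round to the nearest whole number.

Map distances give recombination frequencies of 0.078 and 0.109 for the two intervals.
With interference 0.37 (so coincidence = 0.63), expected double-crossover frequency = 0.078 × 0.109 × 0.63 = 0.00536.
Expected number = 0.00536 × 909 = 4.87 ≈ 5.

5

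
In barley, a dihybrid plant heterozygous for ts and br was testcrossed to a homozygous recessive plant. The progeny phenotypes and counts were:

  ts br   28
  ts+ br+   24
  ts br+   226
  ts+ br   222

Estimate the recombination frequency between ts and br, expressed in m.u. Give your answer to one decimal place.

10.4 m.u.

The two most frequent classes, ts+ br (222) and ts br+ (226), are the parental types, so the F1 was ts+ br / ts br+.
The recombinant classes are ts+ br+ and ts br: 24 + 28 = 52.
Recombination frequency = 52/500 = 0.1040 ≈ 10.4%, i.e. 10.4 m.u.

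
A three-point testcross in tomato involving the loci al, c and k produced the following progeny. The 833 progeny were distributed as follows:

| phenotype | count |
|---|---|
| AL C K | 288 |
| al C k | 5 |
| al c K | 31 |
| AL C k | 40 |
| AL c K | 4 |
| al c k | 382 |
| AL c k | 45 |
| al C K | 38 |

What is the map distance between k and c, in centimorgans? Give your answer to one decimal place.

The two most frequent reciprocal classes, AL C K and al c k, are the parental types, so the F1 was AL C K / al c k.
The two rarest classes, AL c K and al C k, are the double crossovers. Comparing them with the parentals, only the c allele has switched, so c is the middle locus and the order is k – c – al.
Crossovers in the k–c interval produce the single-crossover classes AL C k and al c K (40 + 31 = 71) plus the double crossovers (9).
RF(k–c) = (71 + 9) / 833 = 80/833 = 0.0960 → 9.6 centimorgans.

9.6 centimorgans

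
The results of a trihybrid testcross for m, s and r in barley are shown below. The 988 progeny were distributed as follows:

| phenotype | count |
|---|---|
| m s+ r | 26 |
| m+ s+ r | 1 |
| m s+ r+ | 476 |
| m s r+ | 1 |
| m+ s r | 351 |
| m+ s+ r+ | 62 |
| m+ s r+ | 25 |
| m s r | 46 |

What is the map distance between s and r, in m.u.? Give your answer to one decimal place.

The two most frequent reciprocal classes, m+ s r and m s+ r+, are the parental types, so the F1 was m+ s r / m s+ r+.
The two rarest classes, m+ s+ r and m s r+, are the double crossovers. Comparing them with the parentals, only the s allele has switched, so s is the middle locus and the order is r – s – m.
Crossovers in the r–s interval produce the single-crossover classes m+ s r+ and m s+ r (25 + 26 = 51) plus the double crossovers (2).
RF(r–s) = (51 + 2) / 988 = 53/988 = 0.0536 → 5.4 m.u.

5.4 m.u.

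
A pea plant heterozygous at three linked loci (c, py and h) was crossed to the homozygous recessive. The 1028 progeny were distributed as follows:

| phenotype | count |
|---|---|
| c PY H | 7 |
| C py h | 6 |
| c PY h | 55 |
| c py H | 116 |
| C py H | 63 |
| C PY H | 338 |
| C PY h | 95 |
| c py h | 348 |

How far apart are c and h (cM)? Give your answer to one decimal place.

The two most frequent reciprocal classes, c py h and C PY H, are the parental types, so the F1 was c py h / C PY H.
The two rarest classes, C py h and c PY H, are the double crossovers. Comparing them with the parentals, only the c allele has switched, so c is the middle locus and the order is h – c – py.
Crossovers in the h–c interval produce the single-crossover classes c py H and C PY h (116 + 95 = 211) plus the double crossovers (13).
RF(h–c) = (211 + 13) / 1028 = 224/1028 = 0.2179 → 21.8 cM.

21.8 cM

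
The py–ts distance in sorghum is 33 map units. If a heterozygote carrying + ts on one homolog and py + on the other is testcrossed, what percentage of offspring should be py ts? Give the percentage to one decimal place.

16.5%

A map distance of 33 map units corresponds to a recombination frequency of 0.330.
The F1 is + ts / py +, so py ts is a recombinant gamete class with expected frequency r/2 = 0.330/2 = 0.1650.
That is 0.1650 = 16.5% of the progeny.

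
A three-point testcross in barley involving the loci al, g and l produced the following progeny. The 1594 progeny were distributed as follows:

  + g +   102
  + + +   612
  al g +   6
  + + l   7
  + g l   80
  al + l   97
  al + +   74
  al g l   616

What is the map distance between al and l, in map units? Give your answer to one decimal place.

The two most frequent reciprocal classes, al g l and + + +, are the parental types, so the F1 was al g l / + + +.
The two rarest classes, al g + and + + l, are the double crossovers. Comparing them with the parentals, only the l allele has switched, so l is the middle locus and the order is g – l – al.
Crossovers in the l–al interval produce the single-crossover classes + g l and al + + (80 + 74 = 154) plus the double crossovers (13).
RF(l–al) = (154 + 13) / 1594 = 167/1594 = 0.1048 → 10.5 map units.

10.5 map units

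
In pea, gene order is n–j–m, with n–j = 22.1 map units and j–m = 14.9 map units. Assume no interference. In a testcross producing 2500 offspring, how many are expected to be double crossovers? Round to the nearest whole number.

82

Map distances give recombination frequencies of 0.221 and 0.149 for the two intervals.
With no interference, expected double-crossover frequency = 0.221 × 0.149 = 0.03293.
Expected number = 0.03293 × 2500 = 82.32 ≈ 82.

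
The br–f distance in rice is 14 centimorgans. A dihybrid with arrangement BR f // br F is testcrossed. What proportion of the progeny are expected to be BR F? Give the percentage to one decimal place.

A map distance of 14 centimorgans corresponds to a recombination frequency of 0.140.
The F1 is BR f / br F, so BR F is a recombinant gamete class with expected frequency r/2 = 0.140/2 = 0.0700.
That is 0.0700 = 7.0% of the progeny.

7.0%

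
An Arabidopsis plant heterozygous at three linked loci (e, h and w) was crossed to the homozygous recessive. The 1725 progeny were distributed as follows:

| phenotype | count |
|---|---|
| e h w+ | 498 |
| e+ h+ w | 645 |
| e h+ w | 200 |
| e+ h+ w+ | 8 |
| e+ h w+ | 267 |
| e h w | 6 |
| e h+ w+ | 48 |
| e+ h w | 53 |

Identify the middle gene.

w

The two most frequent reciprocal classes, e h w+ and e+ h+ w, are the parental types, so the F1 was e h w+ / e+ h+ w.
The two rarest classes, e h w and e+ h+ w+, are the double crossovers. Comparing them with the parentals, only the w allele has switched, so w is the middle locus and the order is e – w – h.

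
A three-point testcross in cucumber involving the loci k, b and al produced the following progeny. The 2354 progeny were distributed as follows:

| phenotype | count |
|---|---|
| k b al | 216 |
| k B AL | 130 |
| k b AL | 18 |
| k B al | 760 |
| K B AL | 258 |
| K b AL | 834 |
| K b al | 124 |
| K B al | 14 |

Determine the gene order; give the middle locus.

The two most frequent reciprocal classes, K b AL and k B al, are the parental types, so the F1 was K b AL / k B al.
The two rarest classes, k b AL and K B al, are the double crossovers. Comparing them with the parentals, only the k allele has switched, so k is the middle locus and the order is b – k – al.

k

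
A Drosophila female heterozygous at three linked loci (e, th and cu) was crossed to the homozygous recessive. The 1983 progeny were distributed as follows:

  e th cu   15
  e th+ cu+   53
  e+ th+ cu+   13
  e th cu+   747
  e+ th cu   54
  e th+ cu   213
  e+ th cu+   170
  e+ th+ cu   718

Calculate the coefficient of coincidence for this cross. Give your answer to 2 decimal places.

1.00

The two most frequent reciprocal classes, e th cu+ and e+ th+ cu, are the parental types, so the F1 was e th cu+ / e+ th+ cu.
The two rarest classes, e th cu and e+ th+ cu+, are the double crossovers. Comparing them with the parentals, only the cu allele has switched, so cu is the middle locus and the order is th – cu – e.
th–cu: (107 + 28)/1983 = 0.0681; cu–e: (383 + 28)/1983 = 0.2073.
Expected DCO frequency = 0.0681 × 0.2073 ≈ 0.01412; observed = 28/1983 ≈ 0.01412.
Coefficient of coincidence = 0.01412/0.01412 ≈ 1.00.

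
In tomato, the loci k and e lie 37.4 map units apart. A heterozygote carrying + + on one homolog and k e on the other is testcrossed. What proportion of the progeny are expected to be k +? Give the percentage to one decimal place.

A map distance of 37.4 map units corresponds to a recombination frequency of 0.374.
The F1 is + + / k e, so k + is a recombinant gamete class with expected frequency r/2 = 0.374/2 = 0.1870.
That is 0.1870 = 18.7% of the progeny.

18.7%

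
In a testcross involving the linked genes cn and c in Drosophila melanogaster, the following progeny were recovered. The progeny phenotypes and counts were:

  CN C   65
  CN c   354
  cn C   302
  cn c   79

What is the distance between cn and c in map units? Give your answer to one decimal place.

18.0 map units

The two most frequent classes, CN c (354) and cn C (302), are the parental types, so the F1 was CN c / cn C.
The recombinant classes are CN C and cn c: 65 + 79 = 144.
Recombination frequency = 144/800 = 0.1800 ≈ 18.0%, i.e. 18.0 map units.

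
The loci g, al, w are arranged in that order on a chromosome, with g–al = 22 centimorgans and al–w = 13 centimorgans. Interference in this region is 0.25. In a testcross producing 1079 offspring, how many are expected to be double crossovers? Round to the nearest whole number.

23

Map distances give recombination frequencies of 0.220 and 0.130 for the two intervals.
With interference 0.25 (so coincidence = 0.75), expected double-crossover frequency = 0.220 × 0.130 × 0.75 = 0.02145.
Expected number = 0.02145 × 1079 = 23.14 ≈ 23.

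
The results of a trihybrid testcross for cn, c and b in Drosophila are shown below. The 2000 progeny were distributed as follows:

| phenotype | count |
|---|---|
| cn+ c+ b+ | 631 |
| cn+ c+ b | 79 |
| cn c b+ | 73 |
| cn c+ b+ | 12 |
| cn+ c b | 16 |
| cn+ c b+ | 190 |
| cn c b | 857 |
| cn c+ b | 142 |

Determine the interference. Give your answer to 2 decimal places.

0.14

The two most frequent reciprocal classes, cn c b and cn+ c+ b+, are the parental types, so the F1 was cn c b / cn+ c+ b+.
The two rarest classes, cn+ c b and cn c+ b+, are the double crossovers. Comparing them with the parentals, only the cn allele has switched, so cn is the middle locus and the order is b – cn – c.
b–cn: (152 + 28)/2000 = 0.0900; cn–c: (332 + 28)/2000 = 0.1800.
Expected DCO frequency = 0.0900 × 0.1800 ≈ 0.01620; observed = 28/2000 ≈ 0.01400.
Coefficient of coincidence = 0.01400/0.01620 ≈ 0.86; interference = 1 − 0.86 = 0.14.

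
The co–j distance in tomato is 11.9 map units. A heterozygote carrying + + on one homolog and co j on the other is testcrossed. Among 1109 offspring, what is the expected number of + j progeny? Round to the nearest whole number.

A map distance of 11.9 map units corresponds to a recombination frequency of 0.119.
The F1 is + + / co j, so + j is a recombinant gamete class with expected frequency r/2 = 0.119/2 = 0.0595.
Expected number = 0.0595 × 1109 = 65.99 ≈ 66.

66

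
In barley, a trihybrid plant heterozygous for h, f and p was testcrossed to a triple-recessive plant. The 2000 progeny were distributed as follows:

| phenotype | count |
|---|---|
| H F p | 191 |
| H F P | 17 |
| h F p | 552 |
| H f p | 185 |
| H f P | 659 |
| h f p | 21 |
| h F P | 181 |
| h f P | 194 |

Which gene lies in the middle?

f

The two most frequent reciprocal classes, h F p and H f P, are the parental types, so the F1 was h F p / H f P.
The two rarest classes, h f p and H F P, are the double crossovers. Comparing them with the parentals, only the f allele has switched, so f is the middle locus and the order is p – f – h.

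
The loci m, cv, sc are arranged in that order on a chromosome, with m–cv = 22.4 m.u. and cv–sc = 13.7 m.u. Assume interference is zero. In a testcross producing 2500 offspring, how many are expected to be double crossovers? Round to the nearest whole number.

Map distances give recombination frequencies of 0.224 and 0.137 for the two intervals.
With no interference, expected double-crossover frequency = 0.224 × 0.137 = 0.03069.
Expected number = 0.03069 × 2500 = 76.72 ≈ 77.

77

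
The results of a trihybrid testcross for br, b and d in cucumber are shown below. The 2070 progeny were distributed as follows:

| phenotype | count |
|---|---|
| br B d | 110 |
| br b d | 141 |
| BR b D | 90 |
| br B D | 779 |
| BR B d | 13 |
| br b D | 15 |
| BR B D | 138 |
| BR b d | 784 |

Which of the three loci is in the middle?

b

The two most frequent reciprocal classes, br B D and BR b d, are the parental types, so the F1 was br B D / BR b d.
The two rarest classes, br b D and BR B d, are the double crossovers. Comparing them with the parentals, only the b allele has switched, so b is the middle locus and the order is br – b – d.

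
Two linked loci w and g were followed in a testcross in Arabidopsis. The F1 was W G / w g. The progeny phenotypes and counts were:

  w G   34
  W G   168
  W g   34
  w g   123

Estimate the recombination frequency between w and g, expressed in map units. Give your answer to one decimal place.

18.9 map units

The recombinant classes are W g and w G: 34 + 34 = 68.
Recombination frequency = 68/359 = 0.1894 ≈ 18.9%, i.e. 18.9 map units.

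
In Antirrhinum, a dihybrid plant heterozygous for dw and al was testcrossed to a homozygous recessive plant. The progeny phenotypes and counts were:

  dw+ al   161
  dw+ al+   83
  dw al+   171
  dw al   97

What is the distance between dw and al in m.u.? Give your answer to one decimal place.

The two most frequent classes, dw+ al (161) and dw al+ (171), are the parental types, so the F1 was dw+ al / dw al+.
The recombinant classes are dw+ al+ and dw al: 83 + 97 = 180.
Recombination frequency = 180/512 = 0.3516 ≈ 35.2%, i.e. 35.2 m.u.

35.2 m.u.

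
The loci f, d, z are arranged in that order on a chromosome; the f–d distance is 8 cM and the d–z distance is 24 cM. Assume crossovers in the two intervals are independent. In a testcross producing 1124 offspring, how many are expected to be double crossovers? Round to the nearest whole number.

Map distances give recombination frequencies of 0.080 and 0.240 for the two intervals.
With no interference, expected double-crossover frequency = 0.080 × 0.240 = 0.01920.
Expected number = 0.01920 × 1124 = 21.58 ≈ 22.

22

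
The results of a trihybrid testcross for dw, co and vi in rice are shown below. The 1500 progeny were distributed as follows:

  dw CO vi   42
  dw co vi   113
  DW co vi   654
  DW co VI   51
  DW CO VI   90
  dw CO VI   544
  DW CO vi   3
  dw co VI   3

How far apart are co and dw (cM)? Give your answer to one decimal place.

13.9 cM

The two most frequent reciprocal classes, dw CO VI and DW co vi, are the parental types, so the F1 was dw CO VI / DW co vi.
The two rarest classes, dw co VI and DW CO vi, are the double crossovers. Comparing them with the parentals, only the co allele has switched, so co is the middle locus and the order is dw – co – vi.
Crossovers in the dw–co interval produce the single-crossover classes DW CO VI and dw co vi (90 + 113 = 203) plus the double crossovers (6).
RF(dw–co) = (203 + 6) / 1500 = 209/1500 = 0.1393 → 13.9 cM.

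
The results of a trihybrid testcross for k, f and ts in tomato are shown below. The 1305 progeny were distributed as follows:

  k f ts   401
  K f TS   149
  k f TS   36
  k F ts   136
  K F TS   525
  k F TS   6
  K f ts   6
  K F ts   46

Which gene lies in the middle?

The two most frequent reciprocal classes, K F TS and k f ts, are the parental types, so the F1 was K F TS / k f ts.
The two rarest classes, k F TS and K f ts, are the double crossovers. Comparing them with the parentals, only the k allele has switched, so k is the middle locus and the order is ts – k – f.

k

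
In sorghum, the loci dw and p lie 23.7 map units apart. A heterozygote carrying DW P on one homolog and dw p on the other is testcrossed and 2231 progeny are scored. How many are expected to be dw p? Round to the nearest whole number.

851

A map distance of 23.7 map units corresponds to a recombination frequency of 0.237.
The F1 is DW P / dw p, so dw p is a parental gamete class with expected frequency (1 − r)/2 = 0.763/2 = 0.3815.
Expected number = 0.3815 × 2231 = 851.13 ≈ 851.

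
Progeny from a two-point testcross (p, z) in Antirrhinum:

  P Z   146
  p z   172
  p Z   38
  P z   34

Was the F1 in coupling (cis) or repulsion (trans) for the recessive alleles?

cis

The two most frequent classes are P Z (146) and p z (172); these are the parental (non-recombinant) types.
So the F1 carried P Z on one chromosome and p z on the other — the recessive alleles are on the same chromosome (cis / coupling).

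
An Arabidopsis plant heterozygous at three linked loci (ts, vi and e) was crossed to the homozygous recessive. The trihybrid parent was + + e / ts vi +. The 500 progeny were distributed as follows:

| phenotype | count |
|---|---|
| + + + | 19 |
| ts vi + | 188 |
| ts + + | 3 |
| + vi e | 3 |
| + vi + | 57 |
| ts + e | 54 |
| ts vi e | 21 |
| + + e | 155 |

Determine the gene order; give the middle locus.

The two rarest classes, + vi e and ts + +, are the double crossovers. Comparing them with the parentals, only the vi allele has switched, so vi is the middle locus and the order is e – vi – ts.

vi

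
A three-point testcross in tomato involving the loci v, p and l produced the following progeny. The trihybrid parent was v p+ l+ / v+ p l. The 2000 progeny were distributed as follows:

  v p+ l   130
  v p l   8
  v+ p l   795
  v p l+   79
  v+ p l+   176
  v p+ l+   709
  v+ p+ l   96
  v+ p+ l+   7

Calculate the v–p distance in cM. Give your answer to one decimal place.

9.5 cM

The two rarest classes, v+ p+ l+ and v p l, are the double crossovers. Comparing them with the parentals, only the v allele has switched, so v is the middle locus and the order is l – v – p.
Crossovers in the v–p interval produce the single-crossover classes v p l+ and v+ p+ l (79 + 96 = 175) plus the double crossovers (15).
RF(v–p) = (175 + 15) / 2000 = 190/2000 = 0.0950 → 9.5 cM.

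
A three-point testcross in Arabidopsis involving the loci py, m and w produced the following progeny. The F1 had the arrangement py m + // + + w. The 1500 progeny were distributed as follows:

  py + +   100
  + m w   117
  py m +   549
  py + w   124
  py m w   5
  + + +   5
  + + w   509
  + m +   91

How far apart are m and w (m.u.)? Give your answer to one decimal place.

15.1 m.u.

The two rarest classes, py m w and + + +, are the double crossovers. Comparing them with the parentals, only the w allele has switched, so w is the middle locus and the order is py – w – m.
Crossovers in the w–m interval produce the single-crossover classes py + + and + m w (100 + 117 = 217) plus the double crossovers (10).
RF(w–m) = (217 + 10) / 1500 = 227/1500 = 0.1513 → 15.1 m.u.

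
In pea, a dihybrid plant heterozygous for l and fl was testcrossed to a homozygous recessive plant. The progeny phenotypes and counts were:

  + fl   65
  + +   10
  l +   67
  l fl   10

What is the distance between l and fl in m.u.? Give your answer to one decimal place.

13.2 m.u.

The two most frequent classes, + fl (65) and l + (67), are the parental types, so the F1 was + fl / l +.
The recombinant classes are + + and l fl: 10 + 10 = 20.
Recombination frequency = 20/152 = 0.1316 ≈ 13.2%, i.e. 13.2 m.u.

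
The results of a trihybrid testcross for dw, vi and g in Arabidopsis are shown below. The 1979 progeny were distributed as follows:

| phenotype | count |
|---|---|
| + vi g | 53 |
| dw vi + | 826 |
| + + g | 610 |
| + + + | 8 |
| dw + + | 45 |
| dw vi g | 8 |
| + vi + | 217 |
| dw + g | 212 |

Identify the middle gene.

g

The two most frequent reciprocal classes, + + g and dw vi +, are the parental types, so the F1 was + + g / dw vi +.
The two rarest classes, + + + and dw vi g, are the double crossovers. Comparing them with the parentals, only the g allele has switched, so g is the middle locus and the order is vi – g – dw.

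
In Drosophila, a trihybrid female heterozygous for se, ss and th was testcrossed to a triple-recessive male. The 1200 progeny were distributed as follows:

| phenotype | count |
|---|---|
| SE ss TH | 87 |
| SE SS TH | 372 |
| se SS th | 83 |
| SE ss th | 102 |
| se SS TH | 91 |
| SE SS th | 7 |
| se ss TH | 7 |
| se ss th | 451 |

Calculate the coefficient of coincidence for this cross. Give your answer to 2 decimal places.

The two most frequent reciprocal classes, SE SS TH and se ss th, are the parental types, so the F1 was SE SS TH / se ss th.
The two rarest classes, SE SS th and se ss TH, are the double crossovers. Comparing them with the parentals, only the th allele has switched, so th is the middle locus and the order is ss – th – se.
ss–th: (170 + 14)/1200 = 0.1533; th–se: (193 + 14)/1200 = 0.1725.
Expected DCO frequency = 0.1533 × 0.1725 ≈ 0.02644; observed = 14/1200 ≈ 0.01167.
Coefficient of coincidence = 0.01167/0.02644 ≈ 0.44.

0.44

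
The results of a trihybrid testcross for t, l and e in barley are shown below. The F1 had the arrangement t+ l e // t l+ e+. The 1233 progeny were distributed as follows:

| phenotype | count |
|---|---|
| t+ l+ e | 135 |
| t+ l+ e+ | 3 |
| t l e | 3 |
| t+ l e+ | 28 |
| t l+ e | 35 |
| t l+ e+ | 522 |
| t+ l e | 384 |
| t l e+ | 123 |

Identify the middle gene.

The two rarest classes, t l e and t+ l+ e+, are the double crossovers. Comparing them with the parentals, only the t allele has switched, so t is the middle locus and the order is l – t – e.

t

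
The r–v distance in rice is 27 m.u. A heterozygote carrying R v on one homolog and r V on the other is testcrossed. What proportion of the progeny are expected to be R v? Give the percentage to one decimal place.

36.5%

A map distance of 27 m.u. corresponds to a recombination frequency of 0.270.
The F1 is R v / r V, so R v is a parental gamete class with expected frequency (1 − r)/2 = 0.730/2 = 0.3650.
That is 0.3650 = 36.5% of the progeny.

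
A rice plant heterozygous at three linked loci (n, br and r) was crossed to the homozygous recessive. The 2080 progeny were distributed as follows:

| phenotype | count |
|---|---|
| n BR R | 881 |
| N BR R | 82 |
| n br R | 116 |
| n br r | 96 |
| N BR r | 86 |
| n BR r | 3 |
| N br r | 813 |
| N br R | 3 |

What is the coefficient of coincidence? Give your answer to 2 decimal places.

The two most frequent reciprocal classes, n BR R and N br r, are the parental types, so the F1 was n BR R / N br r.
The two rarest classes, n BR r and N br R, are the double crossovers. Comparing them with the parentals, only the r allele has switched, so r is the middle locus and the order is n – r – br.
n–r: (178 + 6)/2080 = 0.0885; r–br: (202 + 6)/2080 = 0.1000.
Expected DCO frequency = 0.0885 × 0.1000 ≈ 0.00885; observed = 6/2080 ≈ 0.00288.
Coefficient of coincidence = 0.00288/0.00885 ≈ 0.33.

0.33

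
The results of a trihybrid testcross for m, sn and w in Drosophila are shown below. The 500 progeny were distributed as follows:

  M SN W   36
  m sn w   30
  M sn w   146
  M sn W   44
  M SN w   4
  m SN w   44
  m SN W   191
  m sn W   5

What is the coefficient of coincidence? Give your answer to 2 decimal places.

The two most frequent reciprocal classes, m SN W and M sn w, are the parental types, so the F1 was m SN W / M sn w.
The two rarest classes, m sn W and M SN w, are the double crossovers. Comparing them with the parentals, only the sn allele has switched, so sn is the middle locus and the order is w – sn – m.
w–sn: (88 + 9)/500 = 0.1940; sn–m: (66 + 9)/500 = 0.1500.
Expected DCO frequency = 0.1940 × 0.1500 ≈ 0.02910; observed = 9/500 ≈ 0.01800.
Coefficient of coincidence = 0.01800/0.02910 ≈ 0.62.

0.62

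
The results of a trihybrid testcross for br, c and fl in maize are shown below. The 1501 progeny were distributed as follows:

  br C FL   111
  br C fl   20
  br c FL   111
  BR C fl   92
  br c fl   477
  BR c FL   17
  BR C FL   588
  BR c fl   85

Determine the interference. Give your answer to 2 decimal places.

The two most frequent reciprocal classes, BR C FL and br c fl, are the parental types, so the F1 was BR C FL / br c fl.
The two rarest classes, BR c FL and br C fl, are the double crossovers. Comparing them with the parentals, only the c allele has switched, so c is the middle locus and the order is br – c – fl.
br–c: (196 + 37)/1501 = 0.1552; c–fl: (203 + 37)/1501 = 0.1599.
Expected DCO frequency = 0.1552 × 0.1599 ≈ 0.02482; observed = 37/1501 ≈ 0.02465.
Coefficient of coincidence = 0.02465/0.02482 ≈ 0.99; interference = 1 − 0.99 = 0.01.

0.01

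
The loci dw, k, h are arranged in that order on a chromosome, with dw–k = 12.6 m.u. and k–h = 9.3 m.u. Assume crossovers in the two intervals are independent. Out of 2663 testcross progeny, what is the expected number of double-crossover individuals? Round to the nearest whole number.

31

Map distances give recombination frequencies of 0.126 and 0.093 for the two intervals.
With no interference, expected double-crossover frequency = 0.126 × 0.093 = 0.01172.
Expected number = 0.01172 × 2663 = 31.21 ≈ 31.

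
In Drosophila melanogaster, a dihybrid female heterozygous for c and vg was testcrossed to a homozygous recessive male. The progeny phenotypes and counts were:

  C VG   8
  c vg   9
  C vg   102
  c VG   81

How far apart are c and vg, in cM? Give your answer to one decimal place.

The two most frequent classes, C vg (102) and c VG (81), are the parental types, so the F1 was C vg / c VG.
The recombinant classes are C VG and c vg: 8 + 9 = 17.
Recombination frequency = 17/200 = 0.0850 ≈ 8.5%, i.e. 8.5 cM.

8.5 cM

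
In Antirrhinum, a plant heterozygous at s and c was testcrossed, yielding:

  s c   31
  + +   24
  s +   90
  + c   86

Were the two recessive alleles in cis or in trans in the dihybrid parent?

trans

The two most frequent classes are + c (86) and s + (90); these are the parental (non-recombinant) types.
So the F1 carried + c on one chromosome and s + on the other — the recessive alleles are on opposite chromosomes (trans / repulsion).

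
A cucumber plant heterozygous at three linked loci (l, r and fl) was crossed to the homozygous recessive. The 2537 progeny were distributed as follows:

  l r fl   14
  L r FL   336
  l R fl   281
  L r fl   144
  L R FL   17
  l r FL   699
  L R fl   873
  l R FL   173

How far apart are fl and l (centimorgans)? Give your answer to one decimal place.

25.5 centimorgans

The two most frequent reciprocal classes, L R fl and l r FL, are the parental types, so the F1 was L R fl / l r FL.
The two rarest classes, L R FL and l r fl, are the double crossovers. Comparing them with the parentals, only the fl allele has switched, so fl is the middle locus and the order is r – fl – l.
Crossovers in the fl–l interval produce the single-crossover classes l R fl and L r FL (281 + 336 = 617) plus the double crossovers (31).
RF(fl–l) = (617 + 31) / 2537 = 648/2537 = 0.2554 → 25.5 centimorgans.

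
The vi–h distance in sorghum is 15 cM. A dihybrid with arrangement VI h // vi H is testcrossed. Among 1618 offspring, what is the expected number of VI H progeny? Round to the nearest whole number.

121

A map distance of 15 cM corresponds to a recombination frequency of 0.150.
The F1 is VI h / vi H, so VI H is a recombinant gamete class with expected frequency r/2 = 0.150/2 = 0.0750.
Expected number = 0.0750 × 1618 = 121.35 ≈ 121.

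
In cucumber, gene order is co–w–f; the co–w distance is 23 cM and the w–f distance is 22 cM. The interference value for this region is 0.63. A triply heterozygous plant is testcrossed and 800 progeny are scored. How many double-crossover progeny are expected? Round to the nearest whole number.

15

Map distances give recombination frequencies of 0.230 and 0.220 for the two intervals.
With interference 0.63 (so coincidence = 0.37), expected double-crossover frequency = 0.230 × 0.220 × 0.37 = 0.01872.
Expected number = 0.01872 × 800 = 14.98 ≈ 15.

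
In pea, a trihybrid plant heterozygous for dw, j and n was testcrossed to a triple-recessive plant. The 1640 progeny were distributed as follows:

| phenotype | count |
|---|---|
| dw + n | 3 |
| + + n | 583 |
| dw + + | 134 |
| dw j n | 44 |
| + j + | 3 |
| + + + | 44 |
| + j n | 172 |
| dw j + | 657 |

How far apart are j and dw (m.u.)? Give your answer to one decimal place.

The two most frequent reciprocal classes, + + n and dw j +, are the parental types, so the F1 was + + n / dw j +.
The two rarest classes, dw + n and + j +, are the double crossovers. Comparing them with the parentals, only the dw allele has switched, so dw is the middle locus and the order is n – dw – j.
Crossovers in the dw–j interval produce the single-crossover classes + j n and dw + + (172 + 134 = 306) plus the double crossovers (6).
RF(dw–j) = (306 + 6) / 1640 = 312/1640 = 0.1902 → 19.0 m.u.

19.0 m.u.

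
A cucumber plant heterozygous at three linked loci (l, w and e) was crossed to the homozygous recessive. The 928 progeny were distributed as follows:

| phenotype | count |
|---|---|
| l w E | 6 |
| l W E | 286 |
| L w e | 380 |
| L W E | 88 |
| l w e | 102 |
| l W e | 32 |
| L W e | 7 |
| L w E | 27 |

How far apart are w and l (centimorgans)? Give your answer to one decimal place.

21.9 centimorgans

The two most frequent reciprocal classes, L w e and l W E, are the parental types, so the F1 was L w e / l W E.
The two rarest classes, L W e and l w E, are the double crossovers. Comparing them with the parentals, only the w allele has switched, so w is the middle locus and the order is l – w – e.
Crossovers in the l–w interval produce the single-crossover classes l w e and L W E (102 + 88 = 190) plus the double crossovers (13).
RF(l–w) = (190 + 13) / 928 = 203/928 = 0.2188 → 21.9 centimorgans.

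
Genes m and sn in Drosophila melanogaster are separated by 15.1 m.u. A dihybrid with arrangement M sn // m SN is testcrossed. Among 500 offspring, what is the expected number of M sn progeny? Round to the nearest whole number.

A map distance of 15.1 m.u. corresponds to a recombination frequency of 0.151.
The F1 is M sn / m SN, so M sn is a parental gamete class with expected frequency (1 − r)/2 = 0.849/2 = 0.4245.
Expected number = 0.4245 × 500 = 212.25 ≈ 212.

212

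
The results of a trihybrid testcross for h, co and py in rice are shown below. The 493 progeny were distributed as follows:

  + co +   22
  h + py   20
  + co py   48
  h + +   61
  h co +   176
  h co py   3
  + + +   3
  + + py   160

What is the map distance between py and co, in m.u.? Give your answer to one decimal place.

The two most frequent reciprocal classes, h co + and + + py, are the parental types, so the F1 was h co + / + + py.
The two rarest classes, h co py and + + +, are the double crossovers. Comparing them with the parentals, only the py allele has switched, so py is the middle locus and the order is co – py – h.
Crossovers in the co–py interval produce the single-crossover classes h + + and + co py (61 + 48 = 109) plus the double crossovers (6).
RF(co–py) = (109 + 6) / 493 = 115/493 = 0.2333 → 23.3 m.u.

23.3 m.u.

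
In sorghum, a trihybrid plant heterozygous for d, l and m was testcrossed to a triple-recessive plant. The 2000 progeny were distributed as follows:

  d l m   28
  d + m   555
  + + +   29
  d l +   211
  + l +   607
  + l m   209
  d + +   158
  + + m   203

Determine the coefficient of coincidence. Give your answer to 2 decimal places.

The two most frequent reciprocal classes, + l + and d + m, are the parental types, so the F1 was + l + / d + m.
The two rarest classes, + + + and d l m, are the double crossovers. Comparing them with the parentals, only the l allele has switched, so l is the middle locus and the order is m – l – d.
m–l: (367 + 57)/2000 = 0.2120; l–d: (414 + 57)/2000 = 0.2355.
Expected DCO frequency = 0.2120 × 0.2355 ≈ 0.04993; observed = 57/2000 ≈ 0.02850.
Coefficient of coincidence = 0.02850/0.04993 ≈ 0.57.

0.57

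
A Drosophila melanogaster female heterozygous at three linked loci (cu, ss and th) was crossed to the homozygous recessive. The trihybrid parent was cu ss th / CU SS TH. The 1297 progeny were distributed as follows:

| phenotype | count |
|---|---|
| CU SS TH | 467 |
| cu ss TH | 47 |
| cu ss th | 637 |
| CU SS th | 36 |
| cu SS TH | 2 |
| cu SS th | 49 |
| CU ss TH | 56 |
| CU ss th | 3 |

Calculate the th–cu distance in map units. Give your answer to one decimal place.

The two rarest classes, CU ss th and cu SS TH, are the double crossovers. Comparing them with the parentals, only the cu allele has switched, so cu is the middle locus and the order is th – cu – ss.
Crossovers in the th–cu interval produce the single-crossover classes cu ss TH and CU SS th (47 + 36 = 83) plus the double crossovers (5).
RF(th–cu) = (83 + 5) / 1297 = 88/1297 = 0.0678 → 6.8 map units.

6.8 map units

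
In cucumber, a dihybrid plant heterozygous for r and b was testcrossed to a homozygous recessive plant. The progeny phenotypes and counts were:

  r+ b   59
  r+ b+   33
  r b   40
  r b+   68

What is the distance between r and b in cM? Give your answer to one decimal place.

36.5 cM

The two most frequent classes, r+ b (59) and r b+ (68), are the parental types, so the F1 was r+ b / r b+.
The recombinant classes are r+ b+ and r b: 33 + 40 = 73.
Recombination frequency = 73/200 = 0.3650 ≈ 36.5%, i.e. 36.5 cM.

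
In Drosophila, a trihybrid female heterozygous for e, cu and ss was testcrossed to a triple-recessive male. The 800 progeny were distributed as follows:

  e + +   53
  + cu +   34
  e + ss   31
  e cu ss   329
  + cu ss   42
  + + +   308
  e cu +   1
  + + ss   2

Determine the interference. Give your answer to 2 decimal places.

The two most frequent reciprocal classes, e cu ss and + + +, are the parental types, so the F1 was e cu ss / + + +.
The two rarest classes, e cu + and + + ss, are the double crossovers. Comparing them with the parentals, only the ss allele has switched, so ss is the middle locus and the order is e – ss – cu.
e–ss: (95 + 3)/800 = 0.1225; ss–cu: (65 + 3)/800 = 0.0850.
Expected DCO frequency = 0.1225 × 0.0850 ≈ 0.01041; observed = 3/800 ≈ 0.00375.
Coefficient of coincidence = 0.00375/0.01041 ≈ 0.36; interference = 1 − 0.36 = 0.64.

0.64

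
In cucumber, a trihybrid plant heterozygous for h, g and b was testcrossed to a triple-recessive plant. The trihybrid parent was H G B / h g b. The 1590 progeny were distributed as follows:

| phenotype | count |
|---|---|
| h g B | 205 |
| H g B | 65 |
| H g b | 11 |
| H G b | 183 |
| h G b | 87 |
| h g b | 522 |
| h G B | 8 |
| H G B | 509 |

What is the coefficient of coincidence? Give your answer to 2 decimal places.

The two rarest classes, h G B and H g b, are the double crossovers. Comparing them with the parentals, only the h allele has switched, so h is the middle locus and the order is g – h – b.
g–h: (152 + 19)/1590 = 0.1075; h–b: (388 + 19)/1590 = 0.2560.
Expected DCO frequency = 0.1075 × 0.2560 ≈ 0.02752; observed = 19/1590 ≈ 0.01195.
Coefficient of coincidence = 0.01195/0.02752 ≈ 0.43.

0.43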